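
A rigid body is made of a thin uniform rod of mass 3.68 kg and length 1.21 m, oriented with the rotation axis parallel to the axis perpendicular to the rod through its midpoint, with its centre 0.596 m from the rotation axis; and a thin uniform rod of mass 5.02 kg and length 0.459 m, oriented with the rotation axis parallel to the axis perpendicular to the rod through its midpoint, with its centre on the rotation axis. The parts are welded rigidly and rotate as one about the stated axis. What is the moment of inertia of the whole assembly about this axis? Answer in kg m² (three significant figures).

1.84

Thin rod: I_cm = (1/12)ML² = (1/12)(3.68)(1.21)² = 0.44899 kg m²; centre at d = 0.596 m, so the parallel axis theorem gives I = 0.44899 + (3.68)(0.596)² = 1.7562 kg m².
Thin rod: I_cm = (1/12)ML² = (1/12)(5.02)(0.459)² = 0.088135 kg m²; axis through the centre, so I = 0.088135 kg m².
Total I = 1.7562 + 0.088135 = 1.8443 kg m².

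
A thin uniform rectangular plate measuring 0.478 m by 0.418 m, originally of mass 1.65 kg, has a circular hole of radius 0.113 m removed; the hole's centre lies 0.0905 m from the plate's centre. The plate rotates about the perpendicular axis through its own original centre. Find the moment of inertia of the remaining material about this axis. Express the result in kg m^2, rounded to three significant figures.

Unpierced body about its centre: I₀ = (1/12)M(a²+b²) = (1/12)(1.65)[(0.478)² + (0.418)²] = 0.055441 kg m^2.
The removed disk has mass m = M·πr²/(ab) = (1.65)·π(0.113)²/(0.478·0.418) = 0.33127 kg (same uniform areal density).
Its moment of inertia about the rotation axis (parallel-axis theorem): I_hole = (1/2)mr² + md² = (1/2)(0.33127)(0.113)² + (0.33127)(0.0905)² = 0.0048282 kg m^2.
Treating the hole as negative mass, I = I₀ − I_hole = 0.055441 − 0.0048282 = 0.050613 kg m^2.

0.0506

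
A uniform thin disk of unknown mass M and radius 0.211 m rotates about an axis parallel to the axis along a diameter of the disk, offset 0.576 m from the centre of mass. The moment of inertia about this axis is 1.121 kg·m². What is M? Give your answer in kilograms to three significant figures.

I = I_cm + Md² = (1/4)MR² + Md² = M·[0.25·(0.211)² + (0.576)²] = M·0.34291.
So M = 1.121 / 0.34291 = 3.2691 kg.

3.27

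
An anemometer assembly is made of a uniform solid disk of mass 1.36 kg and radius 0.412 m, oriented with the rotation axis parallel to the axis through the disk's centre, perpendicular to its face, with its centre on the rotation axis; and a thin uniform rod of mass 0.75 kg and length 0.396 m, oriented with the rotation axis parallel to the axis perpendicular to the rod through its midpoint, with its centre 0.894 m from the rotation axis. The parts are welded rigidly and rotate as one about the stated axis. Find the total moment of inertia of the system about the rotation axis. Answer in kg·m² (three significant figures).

Solid disk: I_cm = (1/2)MR² = (1/2)(1.36)(0.412)² = 0.11543 kg·m²; axis through the centre, so I = 0.11543 kg·m².
Thin rod: I_cm = (1/12)ML² = (1/12)(0.75)(0.396)² = 0.009801 kg·m²; centre at d = 0.894 m, so I = I_cm + Md² gives I = 0.009801 + (0.75)(0.894)² = 0.60923 kg·m².
Total I = 0.11543 + 0.60923 = 0.72465 kg·m².

0.725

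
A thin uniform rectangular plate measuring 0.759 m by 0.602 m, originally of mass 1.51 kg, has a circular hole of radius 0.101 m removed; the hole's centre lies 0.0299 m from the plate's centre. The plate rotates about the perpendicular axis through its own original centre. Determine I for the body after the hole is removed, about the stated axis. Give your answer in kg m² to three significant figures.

0.117

Unpierced body about its centre: I₀ = (1/12)M(a²+b²) = (1/12)(1.51)[(0.759)² + (0.602)²] = 0.11809 kg m².
The removed disk has mass m = M·πr²/(ab) = (1.51)·π(0.101)²/(0.759·0.602) = 0.10591 kg (same uniform areal density).
Its moment of inertia about the rotation axis (parallel-axis theorem): I_hole = (1/2)mr² + md² = (1/2)(0.10591)(0.101)² + (0.10591)(0.0299)² = 0.00063487 kg m².
Treating the hole as negative mass, I = I₀ − I_hole = 0.11809 − 0.00063487 = 0.11746 kg m².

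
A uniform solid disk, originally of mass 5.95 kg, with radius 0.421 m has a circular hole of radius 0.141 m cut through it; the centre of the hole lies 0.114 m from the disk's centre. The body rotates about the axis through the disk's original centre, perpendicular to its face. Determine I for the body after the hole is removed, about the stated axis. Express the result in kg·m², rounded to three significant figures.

Unpierced body about its centre: I₀ = (1/2)MR² = (1/2)(5.95)(0.421)² = 0.52729 kg·m².
The removed disk has mass m = M·(r/R)² = (5.95)(0.141/0.421)² = 0.66741 kg (same uniform areal density).
Its moment of inertia about the rotation axis (parallel-axis theorem): I_hole = (1/2)mr² + md² = (1/2)(0.66741)(0.141)² + (0.66741)(0.114)² = 0.015308 kg·m².
Treating the hole as negative mass, I = I₀ − I_hole = 0.52729 − 0.015308 = 0.51198 kg·m².

0.512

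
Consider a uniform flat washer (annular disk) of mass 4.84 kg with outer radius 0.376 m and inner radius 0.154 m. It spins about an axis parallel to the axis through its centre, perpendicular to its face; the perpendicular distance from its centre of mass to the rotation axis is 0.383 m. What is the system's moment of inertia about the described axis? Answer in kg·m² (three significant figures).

I_cm = (1/2)M(R²+r²) = (1/2)(4.84)[(0.376)² + (0.154)²] = 0.39952 kg·m²; centre at d = 0.383 m, so the parallel axis theorem gives I = 0.39952 + (4.84)(0.383)² = 1.1095 kg·m².

1.11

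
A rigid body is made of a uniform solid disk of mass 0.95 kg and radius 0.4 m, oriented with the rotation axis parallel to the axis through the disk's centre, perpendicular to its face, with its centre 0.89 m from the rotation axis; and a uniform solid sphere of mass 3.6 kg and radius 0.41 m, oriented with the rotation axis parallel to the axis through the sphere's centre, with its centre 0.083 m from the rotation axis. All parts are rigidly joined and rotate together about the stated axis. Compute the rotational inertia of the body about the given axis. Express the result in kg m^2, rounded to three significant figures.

Solid disk: I_cm = (1/2)MR² = (1/2)(0.95)(0.4)² = 0.076 kg m^2; centre at d = 0.89 m, so the parallel axis theorem gives I = 0.076 + (0.95)(0.89)² = 0.82849 kg m^2.
Solid sphere: I_cm = (2/5)MR² = (2/5)(3.6)(0.41)² = 0.24206 kg m^2; centre at d = 0.083 m, so the parallel axis theorem gives I = 0.24206 + (3.6)(0.083)² = 0.26686 kg m^2.
Total I = 0.82849 + 0.26686 = 1.0954 kg m^2.

1.10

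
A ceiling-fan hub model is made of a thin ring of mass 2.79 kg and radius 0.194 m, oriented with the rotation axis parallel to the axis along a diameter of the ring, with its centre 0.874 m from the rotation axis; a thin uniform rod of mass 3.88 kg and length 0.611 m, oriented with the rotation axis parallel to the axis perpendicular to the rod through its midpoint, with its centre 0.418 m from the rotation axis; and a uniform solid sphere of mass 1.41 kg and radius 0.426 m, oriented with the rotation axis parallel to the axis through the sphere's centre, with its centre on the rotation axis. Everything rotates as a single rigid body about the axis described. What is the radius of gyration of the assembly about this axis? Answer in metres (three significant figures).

Thin ring: I_cm = (1/2)MR² = (1/2)(2.79)(0.194)² = 0.052502 kg m²; centre at d = 0.874 m, so the parallel axis theorem gives I = 0.052502 + (2.79)(0.874)² = 2.1837 kg m².
Thin rod: I_cm = (1/12)ML² = (1/12)(3.88)(0.611)² = 0.12071 kg m²; centre at d = 0.418 m, so the parallel axis theorem gives I = 0.12071 + (3.88)(0.418)² = 0.79864 kg m².
Solid sphere: I_cm = (2/5)MR² = (2/5)(1.41)(0.426)² = 0.10235 kg m²; axis through the centre, so I = 0.10235 kg m².
Total I = 3.0847 kg m²; total mass M = 8.08 kg.
k = √(I/M) = √(3.0847/8.08) = 0.61788 m.

0.618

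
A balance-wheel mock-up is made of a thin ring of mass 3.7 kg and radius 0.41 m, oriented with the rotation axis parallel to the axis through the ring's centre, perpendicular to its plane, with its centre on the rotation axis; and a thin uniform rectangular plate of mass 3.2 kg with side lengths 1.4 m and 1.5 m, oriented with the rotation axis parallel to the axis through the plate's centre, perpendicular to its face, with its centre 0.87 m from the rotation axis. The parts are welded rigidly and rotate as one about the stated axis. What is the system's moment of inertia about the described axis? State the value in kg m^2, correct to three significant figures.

4.17

Thin ring: I_cm = MR² = (3.7)(0.41)² = 0.62197 kg m^2; axis through the centre, so I = 0.62197 kg m^2.
Rectangular plate: I_cm = (1/12)M(a²+b²) = (1/12)(3.2)[(1.4)² + (1.5)²] = 1.1227 kg m^2; centre at d = 0.87 m, so the parallel axis theorem gives I = 1.1227 + (3.2)(0.87)² = 3.5447 kg m^2.
Total I = 0.62197 + 3.5447 = 4.1667 kg m^2.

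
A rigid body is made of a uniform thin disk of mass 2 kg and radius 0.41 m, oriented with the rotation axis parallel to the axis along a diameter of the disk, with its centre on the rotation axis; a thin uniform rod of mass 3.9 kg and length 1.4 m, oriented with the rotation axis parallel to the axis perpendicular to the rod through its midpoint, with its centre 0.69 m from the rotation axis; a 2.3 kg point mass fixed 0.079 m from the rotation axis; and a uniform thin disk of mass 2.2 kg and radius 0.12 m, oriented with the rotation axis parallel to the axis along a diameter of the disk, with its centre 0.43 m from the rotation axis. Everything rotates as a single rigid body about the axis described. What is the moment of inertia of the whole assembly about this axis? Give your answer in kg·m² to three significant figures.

Thin disk: I_cm = (1/4)MR² = (1/4)(2)(0.41)² = 0.08405 kg·m²; axis through the centre, so I = 0.08405 kg·m².
Thin rod: I_cm = (1/12)ML² = (1/12)(3.9)(1.4)² = 0.637 kg·m²; centre at d = 0.69 m, so the parallel axis theorem gives I = 0.637 + (3.9)(0.69)² = 2.4938 kg·m².
Point mass: I_cm = 0; centre at d = 0.079 m, so the parallel axis theorem gives I = 0 + (2.3)(0.079)² = 0.014354 kg·m².
Thin disk: I_cm = (1/4)MR² = (1/4)(2.2)(0.12)² = 0.00792 kg·m²; centre at d = 0.43 m, so the parallel axis theorem gives I = 0.00792 + (2.2)(0.43)² = 0.4147 kg·m².
Total I = 0.08405 + 2.4938 + 0.014354 + 0.4147 = 3.0069 kg·m².

3.01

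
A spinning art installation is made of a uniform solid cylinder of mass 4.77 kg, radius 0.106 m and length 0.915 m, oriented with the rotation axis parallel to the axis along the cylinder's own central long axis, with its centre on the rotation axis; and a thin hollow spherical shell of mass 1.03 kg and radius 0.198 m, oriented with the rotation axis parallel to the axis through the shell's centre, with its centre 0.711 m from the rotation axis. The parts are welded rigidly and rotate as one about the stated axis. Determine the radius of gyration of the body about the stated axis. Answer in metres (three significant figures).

Solid cylinder: I_cm = (1/2)MR² = (1/2)(4.77)(0.106)² = 0.026798 kg m^2; axis through the centre, so I = 0.026798 kg m^2.
Spherical shell: I_cm = (2/3)MR² = (2/3)(1.03)(0.198)² = 0.02692 kg m^2; centre at d = 0.711 m, so I = I_cm + Md² gives I = 0.02692 + (1.03)(0.711)² = 0.54761 kg m^2.
Total I = 0.5744 kg m^2; total mass M = 5.8 kg.
k = √(I/M) = √(0.5744/5.8) = 0.3147 m.

0.315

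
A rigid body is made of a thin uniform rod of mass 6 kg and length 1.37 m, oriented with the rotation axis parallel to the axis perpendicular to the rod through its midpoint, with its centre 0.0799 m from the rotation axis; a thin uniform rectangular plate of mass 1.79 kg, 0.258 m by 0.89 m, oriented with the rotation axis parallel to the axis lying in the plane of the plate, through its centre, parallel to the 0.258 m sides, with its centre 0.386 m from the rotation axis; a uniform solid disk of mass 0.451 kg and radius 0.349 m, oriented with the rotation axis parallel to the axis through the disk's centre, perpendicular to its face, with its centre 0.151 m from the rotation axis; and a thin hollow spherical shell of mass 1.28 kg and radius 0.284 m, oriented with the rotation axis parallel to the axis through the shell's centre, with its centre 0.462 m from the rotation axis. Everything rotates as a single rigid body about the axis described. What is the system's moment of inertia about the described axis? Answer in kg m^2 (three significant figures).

Thin rod: I_cm = (1/12)ML² = (1/12)(6)(1.37)² = 0.93845 kg m^2; centre at d = 0.0799 m, so I = I_cm + Md² gives I = 0.93845 + (6)(0.0799)² = 0.97675 kg m^2.
Rectangular plate: I_cm = (1/12)Mb² = (1/12)(1.79)(0.89)² = 0.11815 kg m^2; centre at d = 0.386 m, so I = I_cm + Md² gives I = 0.11815 + (1.79)(0.386)² = 0.38486 kg m^2.
Solid disk: I_cm = (1/2)MR² = (1/2)(0.451)(0.349)² = 0.027466 kg m^2; centre at d = 0.151 m, so I = I_cm + Md² gives I = 0.027466 + (0.451)(0.151)² = 0.037749 kg m^2.
Spherical shell: I_cm = (2/3)MR² = (2/3)(1.28)(0.284)² = 0.068826 kg m^2; centre at d = 0.462 m, so I = I_cm + Md² gives I = 0.068826 + (1.28)(0.462)² = 0.34203 kg m^2.
Total I = 0.97675 + 0.38486 + 0.037749 + 0.34203 = 1.7414 kg m^2.

1.74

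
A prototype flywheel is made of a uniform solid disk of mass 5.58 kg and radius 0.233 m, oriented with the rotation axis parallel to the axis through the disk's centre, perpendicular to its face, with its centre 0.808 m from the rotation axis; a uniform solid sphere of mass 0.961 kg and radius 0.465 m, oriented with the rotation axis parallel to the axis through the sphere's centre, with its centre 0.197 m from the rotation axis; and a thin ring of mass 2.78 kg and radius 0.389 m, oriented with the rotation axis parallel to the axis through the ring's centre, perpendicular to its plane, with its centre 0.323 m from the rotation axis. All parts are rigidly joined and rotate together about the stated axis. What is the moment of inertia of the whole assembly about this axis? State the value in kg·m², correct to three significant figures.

4.63

Solid disk: I_cm = (1/2)MR² = (1/2)(5.58)(0.233)² = 0.15147 kg·m²; centre at d = 0.808 m, so I = I_cm + Md² gives I = 0.15147 + (5.58)(0.808)² = 3.7944 kg·m².
Solid sphere: I_cm = (2/5)MR² = (2/5)(0.961)(0.465)² = 0.083117 kg·m²; centre at d = 0.197 m, so I = I_cm + Md² gives I = 0.083117 + (0.961)(0.197)² = 0.12041 kg·m².
Thin ring: I_cm = MR² = (2.78)(0.389)² = 0.42067 kg·m²; centre at d = 0.323 m, so I = I_cm + Md² gives I = 0.42067 + (2.78)(0.323)² = 0.71071 kg·m².
Total I = 3.7944 + 0.12041 + 0.71071 = 4.6256 kg·m².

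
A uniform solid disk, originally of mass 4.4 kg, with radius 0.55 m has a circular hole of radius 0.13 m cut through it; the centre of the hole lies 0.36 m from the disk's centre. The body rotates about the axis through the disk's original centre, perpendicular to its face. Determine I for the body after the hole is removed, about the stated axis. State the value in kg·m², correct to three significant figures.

0.632

Unpierced body about its centre: I₀ = (1/2)MR² = (1/2)(4.4)(0.55)² = 0.6655 kg·m².
The removed disk has mass m = M·(r/R)² = (4.4)(0.13/0.55)² = 0.24582 kg (same uniform areal density).
Its moment of inertia about the rotation axis (parallel-axis theorem): I_hole = (1/2)mr² + md² = (1/2)(0.24582)(0.13)² + (0.24582)(0.36)² = 0.033935 kg·m².
Treating the hole as negative mass, I = I₀ − I_hole = 0.6655 − 0.033935 = 0.63156 kg·m².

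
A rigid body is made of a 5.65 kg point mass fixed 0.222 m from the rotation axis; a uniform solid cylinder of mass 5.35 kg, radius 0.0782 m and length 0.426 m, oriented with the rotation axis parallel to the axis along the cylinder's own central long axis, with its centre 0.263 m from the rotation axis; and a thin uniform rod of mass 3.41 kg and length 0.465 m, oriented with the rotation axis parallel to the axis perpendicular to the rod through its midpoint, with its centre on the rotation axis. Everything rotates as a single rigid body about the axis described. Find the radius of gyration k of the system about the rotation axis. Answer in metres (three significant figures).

0.225

Point mass: I_cm = 0; centre at d = 0.222 m, so I = I_cm + Md² gives I = 0 + (5.65)(0.222)² = 0.27845 kg m².
Solid cylinder: I_cm = (1/2)MR² = (1/2)(5.35)(0.0782)² = 0.016358 kg m²; centre at d = 0.263 m, so I = I_cm + Md² gives I = 0.016358 + (5.35)(0.263)² = 0.38641 kg m².
Thin rod: I_cm = (1/12)ML² = (1/12)(3.41)(0.465)² = 0.061444 kg m²; axis through the centre, so I = 0.061444 kg m².
Total I = 0.72631 kg m²; total mass M = 14.41 kg.
k = √(I/M) = √(0.72631/14.41) = 0.22451 m.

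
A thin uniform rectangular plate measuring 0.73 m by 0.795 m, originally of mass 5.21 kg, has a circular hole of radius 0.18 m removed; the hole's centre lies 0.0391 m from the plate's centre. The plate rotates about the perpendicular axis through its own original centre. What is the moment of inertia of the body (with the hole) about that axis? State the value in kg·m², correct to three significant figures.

0.490

Unpierced body about its centre: I₀ = (1/12)M(a²+b²) = (1/12)(5.21)[(0.73)² + (0.795)²] = 0.50577 kg·m².
The removed disk has mass m = M·πr²/(ab) = (5.21)·π(0.18)²/(0.73·0.795) = 0.91378 kg (same uniform areal density).
Its moment of inertia about the rotation axis (parallel-axis theorem): I_hole = (1/2)mr² + md² = (1/2)(0.91378)(0.18)² + (0.91378)(0.0391)² = 0.0162 kg·m².
Treating the hole as negative mass, I = I₀ − I_hole = 0.50577 − 0.0162 = 0.48957 kg·m².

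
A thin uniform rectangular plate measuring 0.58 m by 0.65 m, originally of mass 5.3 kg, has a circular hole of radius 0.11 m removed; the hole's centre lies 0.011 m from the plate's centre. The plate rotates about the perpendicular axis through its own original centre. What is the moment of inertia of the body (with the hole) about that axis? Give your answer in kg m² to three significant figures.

Unpierced body about its centre: I₀ = (1/12)M(a²+b²) = (1/12)(5.3)[(0.58)² + (0.65)²] = 0.33518 kg m².
The removed disk has mass m = M·πr²/(ab) = (5.3)·π(0.11)²/(0.58·0.65) = 0.5344 kg (same uniform areal density).
Its moment of inertia about the rotation axis (parallel-axis theorem): I_hole = (1/2)mr² + md² = (1/2)(0.5344)(0.11)² + (0.5344)(0.011)² = 0.0032978 kg m².
Treating the hole as negative mass, I = I₀ − I_hole = 0.33518 − 0.0032978 = 0.33188 kg m².

0.332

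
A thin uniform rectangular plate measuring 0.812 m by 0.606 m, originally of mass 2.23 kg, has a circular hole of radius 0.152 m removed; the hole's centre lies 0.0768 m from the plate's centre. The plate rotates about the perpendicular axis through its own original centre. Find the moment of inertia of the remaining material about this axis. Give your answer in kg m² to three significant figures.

0.185

Unpierced body about its centre: I₀ = (1/12)M(a²+b²) = (1/12)(2.23)[(0.812)² + (0.606)²] = 0.19077 kg m².
The removed disk has mass m = M·πr²/(ab) = (2.23)·π(0.152)²/(0.812·0.606) = 0.32894 kg (same uniform areal density).
Its moment of inertia about the rotation axis (parallel-axis theorem): I_hole = (1/2)mr² + md² = (1/2)(0.32894)(0.152)² + (0.32894)(0.0768)² = 0.00574 kg m².
Treating the hole as negative mass, I = I₀ − I_hole = 0.19077 − 0.00574 = 0.18503 kg m².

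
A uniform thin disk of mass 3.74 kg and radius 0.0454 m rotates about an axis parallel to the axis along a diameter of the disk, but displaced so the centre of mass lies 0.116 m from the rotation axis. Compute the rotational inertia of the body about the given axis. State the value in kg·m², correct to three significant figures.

0.0523

I_cm = (1/4)MR² = (1/4)(3.74)(0.0454)² = 0.0019272 kg·m²; centre at d = 0.116 m, so the parallel axis theorem gives I = 0.0019272 + (3.74)(0.116)² = 0.052253 kg·m².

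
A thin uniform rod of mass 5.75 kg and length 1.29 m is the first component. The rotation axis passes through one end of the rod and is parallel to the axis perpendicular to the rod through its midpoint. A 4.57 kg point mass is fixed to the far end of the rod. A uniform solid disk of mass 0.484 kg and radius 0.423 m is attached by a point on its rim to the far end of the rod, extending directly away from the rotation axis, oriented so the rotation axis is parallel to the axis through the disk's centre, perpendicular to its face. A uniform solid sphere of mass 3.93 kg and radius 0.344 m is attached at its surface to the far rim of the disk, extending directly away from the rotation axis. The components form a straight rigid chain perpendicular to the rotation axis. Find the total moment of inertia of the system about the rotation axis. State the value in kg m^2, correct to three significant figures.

Thin rod: I_cm = (1/12)ML² = (1/12)(5.75)(1.29)² = 0.79738 kg m^2; centre at d = 0.645 m, so I = I_cm + Md² gives I = 0.79738 + (5.75)(0.645)² = 3.1895 kg m^2.
Point mass: I_cm = 0; centre at d = 0.645 + 0.645 = 1.29 m, so I = I_cm + Md² gives I = 0 + (4.57)(1.29)² = 7.6049 kg m^2.
Solid disk: I_cm = (1/2)MR² = (1/2)(0.484)(0.423)² = 0.043301 kg m^2; centre at d = 0.645 + 0.645 + 0.423 = 1.713 m, so I = I_cm + Md² gives I = 0.043301 + (0.484)(1.713)² = 1.4635 kg m^2.
Solid sphere: I_cm = (2/5)MR² = (2/5)(3.93)(0.344)² = 0.18602 kg m^2; centre at d = 0.645 + 0.645 + 0.423 + 0.423 + 0.344 = 2.48 m, so I = I_cm + Md² gives I = 0.18602 + (3.93)(2.48)² = 24.357 kg m^2.
Total I = 3.1895 + 7.6049 + 1.4635 + 24.357 = 36.615 kg m^2.

36.6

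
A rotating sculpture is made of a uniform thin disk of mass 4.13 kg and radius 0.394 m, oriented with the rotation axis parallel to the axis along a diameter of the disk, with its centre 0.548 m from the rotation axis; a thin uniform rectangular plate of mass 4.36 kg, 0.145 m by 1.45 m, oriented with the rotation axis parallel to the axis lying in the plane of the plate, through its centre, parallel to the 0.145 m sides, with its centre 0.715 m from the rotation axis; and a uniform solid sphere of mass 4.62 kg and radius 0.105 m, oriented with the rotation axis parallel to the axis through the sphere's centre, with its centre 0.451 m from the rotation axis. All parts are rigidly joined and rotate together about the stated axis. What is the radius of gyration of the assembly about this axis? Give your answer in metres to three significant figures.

Thin disk: I_cm = (1/4)MR² = (1/4)(4.13)(0.394)² = 0.16028 kg·m²; centre at d = 0.548 m, so the parallel axis theorem gives I = 0.16028 + (4.13)(0.548)² = 1.4005 kg·m².
Rectangular plate: I_cm = (1/12)Mb² = (1/12)(4.36)(1.45)² = 0.76391 kg·m²; centre at d = 0.715 m, so the parallel axis theorem gives I = 0.76391 + (4.36)(0.715)² = 2.9928 kg·m².
Solid sphere: I_cm = (2/5)MR² = (2/5)(4.62)(0.105)² = 0.020374 kg·m²; centre at d = 0.451 m, so the parallel axis theorem gives I = 0.020374 + (4.62)(0.451)² = 0.96009 kg·m².
Total I = 5.3535 kg·m²; total mass M = 13.11 kg.
k = √(I/M) = √(5.3535/13.11) = 0.63902 m.

0.639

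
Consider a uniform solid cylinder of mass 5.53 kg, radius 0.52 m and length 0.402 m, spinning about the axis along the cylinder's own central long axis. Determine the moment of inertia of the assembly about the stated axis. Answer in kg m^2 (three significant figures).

0.748

I_cm = (1/2)MR² = (1/2)(5.53)(0.52)² = 0.74766 kg m^2; axis through the centre, so I = 0.74766 kg m^2.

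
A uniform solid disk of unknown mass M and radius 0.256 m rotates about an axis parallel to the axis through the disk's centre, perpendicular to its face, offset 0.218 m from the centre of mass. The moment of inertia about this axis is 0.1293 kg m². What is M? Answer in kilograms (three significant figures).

1.61

I = I_cm + Md² = (1/2)MR² + Md² = M·[0.5·(0.256)² + (0.218)²] = M·0.080292.
So M = 0.1293 / 0.080292 = 1.6104 kg.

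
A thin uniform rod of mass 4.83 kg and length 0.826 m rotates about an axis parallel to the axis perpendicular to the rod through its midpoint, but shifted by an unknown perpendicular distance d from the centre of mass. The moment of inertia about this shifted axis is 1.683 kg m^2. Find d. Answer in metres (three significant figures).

About the centre-of-mass axis, I_cm = (1/12)ML² = (1/12)(4.83)(0.826)² = 0.27462 kg m^2.
Parallel axis theorem: I = I_cm + Md², so Md² = 1.683 − 0.27462 = 1.4084 kg m^2.
d = √(1.4084 / 4.83) = 0.53999 m.

0.540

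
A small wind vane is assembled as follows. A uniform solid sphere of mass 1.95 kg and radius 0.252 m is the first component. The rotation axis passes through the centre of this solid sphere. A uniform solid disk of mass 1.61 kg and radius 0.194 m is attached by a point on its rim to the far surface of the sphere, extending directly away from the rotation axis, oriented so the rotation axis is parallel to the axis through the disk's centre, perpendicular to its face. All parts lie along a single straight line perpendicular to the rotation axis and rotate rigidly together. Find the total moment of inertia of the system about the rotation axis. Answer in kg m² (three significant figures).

0.400

Solid sphere: I_cm = (2/5)MR² = (2/5)(1.95)(0.252)² = 0.049533 kg m²; axis through the centre, so I = 0.049533 kg m².
Solid disk: I_cm = (1/2)MR² = (1/2)(1.61)(0.194)² = 0.030297 kg m²; centre at d = 0.252 + 0.194 = 0.446 m, so the parallel axis theorem gives I = 0.030297 + (1.61)(0.446)² = 0.35055 kg m².
Total I = 0.049533 + 0.35055 = 0.40008 kg m².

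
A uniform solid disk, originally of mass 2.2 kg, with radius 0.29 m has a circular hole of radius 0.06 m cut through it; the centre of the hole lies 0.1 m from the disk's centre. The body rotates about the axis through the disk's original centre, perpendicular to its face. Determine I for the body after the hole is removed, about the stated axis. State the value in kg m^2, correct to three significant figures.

Unpierced body about its centre: I₀ = (1/2)MR² = (1/2)(2.2)(0.29)² = 0.09251 kg m^2.
The removed disk has mass m = M·(r/R)² = (2.2)(0.06/0.29)² = 0.094174 kg (same uniform areal density).
Its moment of inertia about the rotation axis (parallel-axis theorem): I_hole = (1/2)mr² + md² = (1/2)(0.094174)(0.06)² + (0.094174)(0.1)² = 0.0011112 kg m^2.
Treating the hole as negative mass, I = I₀ − I_hole = 0.09251 − 0.0011112 = 0.091399 kg m^2.

0.0914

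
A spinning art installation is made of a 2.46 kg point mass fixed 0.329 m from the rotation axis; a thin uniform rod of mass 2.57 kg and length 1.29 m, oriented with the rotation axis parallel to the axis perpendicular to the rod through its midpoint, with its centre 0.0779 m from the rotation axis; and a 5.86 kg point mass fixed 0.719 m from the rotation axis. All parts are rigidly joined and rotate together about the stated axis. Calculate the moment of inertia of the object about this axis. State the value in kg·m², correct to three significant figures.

3.67

Point mass: I_cm = 0; centre at d = 0.329 m, so the parallel axis theorem gives I = 0 + (2.46)(0.329)² = 0.26627 kg·m².
Thin rod: I_cm = (1/12)ML² = (1/12)(2.57)(1.29)² = 0.35639 kg·m²; centre at d = 0.0779 m, so the parallel axis theorem gives I = 0.35639 + (2.57)(0.0779)² = 0.37199 kg·m².
Point mass: I_cm = 0; centre at d = 0.719 m, so the parallel axis theorem gives I = 0 + (5.86)(0.719)² = 3.0294 kg·m².
Total I = 0.26627 + 0.37199 + 3.0294 = 3.6677 kg·m².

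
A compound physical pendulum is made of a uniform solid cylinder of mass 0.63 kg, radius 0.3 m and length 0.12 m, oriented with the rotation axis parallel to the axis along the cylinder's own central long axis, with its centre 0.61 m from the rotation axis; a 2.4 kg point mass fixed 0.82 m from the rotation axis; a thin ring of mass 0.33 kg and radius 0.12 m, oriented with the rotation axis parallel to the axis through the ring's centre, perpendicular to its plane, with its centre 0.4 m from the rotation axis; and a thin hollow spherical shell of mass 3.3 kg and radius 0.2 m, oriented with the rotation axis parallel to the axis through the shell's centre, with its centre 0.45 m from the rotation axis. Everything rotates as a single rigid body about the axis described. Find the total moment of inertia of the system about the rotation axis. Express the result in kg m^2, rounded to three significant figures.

Solid cylinder: I_cm = (1/2)MR² = (1/2)(0.63)(0.3)² = 0.02835 kg m^2; centre at d = 0.61 m, so I = I_cm + Md² gives I = 0.02835 + (0.63)(0.61)² = 0.26277 kg m^2.
Point mass: I_cm = 0; centre at d = 0.82 m, so I = I_cm + Md² gives I = 0 + (2.4)(0.82)² = 1.6138 kg m^2.
Thin ring: I_cm = MR² = (0.33)(0.12)² = 0.004752 kg m^2; centre at d = 0.4 m, so I = I_cm + Md² gives I = 0.004752 + (0.33)(0.4)² = 0.057552 kg m^2.
Spherical shell: I_cm = (2/3)MR² = (2/3)(3.3)(0.2)² = 0.088 kg m^2; centre at d = 0.45 m, so I = I_cm + Md² gives I = 0.088 + (3.3)(0.45)² = 0.75625 kg m^2.
Total I = 0.26277 + 1.6138 + 0.057552 + 0.75625 = 2.6903 kg m^2.

2.69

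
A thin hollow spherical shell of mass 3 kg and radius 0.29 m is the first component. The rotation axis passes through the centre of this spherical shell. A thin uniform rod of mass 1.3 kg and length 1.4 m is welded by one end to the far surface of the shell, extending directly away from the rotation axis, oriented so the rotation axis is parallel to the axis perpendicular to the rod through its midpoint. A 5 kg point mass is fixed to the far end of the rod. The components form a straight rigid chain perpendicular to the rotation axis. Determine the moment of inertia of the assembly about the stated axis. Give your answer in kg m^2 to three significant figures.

15.9

Spherical shell: I_cm = (2/3)MR² = (2/3)(3)(0.29)² = 0.1682 kg m^2; axis through the centre, so I = 0.1682 kg m^2.
Thin rod: I_cm = (1/12)ML² = (1/12)(1.3)(1.4)² = 0.21233 kg m^2; centre at d = 0.29 + 0.7 = 0.99 m, so the parallel axis theorem gives I = 0.21233 + (1.3)(0.99)² = 1.4865 kg m^2.
Point mass: I_cm = 0; centre at d = 0.29 + 0.7 + 0.7 = 1.69 m, so the parallel axis theorem gives I = 0 + (5)(1.69)² = 14.28 kg m^2.
Total I = 0.1682 + 1.4865 + 14.28 = 15.935 kg m^2.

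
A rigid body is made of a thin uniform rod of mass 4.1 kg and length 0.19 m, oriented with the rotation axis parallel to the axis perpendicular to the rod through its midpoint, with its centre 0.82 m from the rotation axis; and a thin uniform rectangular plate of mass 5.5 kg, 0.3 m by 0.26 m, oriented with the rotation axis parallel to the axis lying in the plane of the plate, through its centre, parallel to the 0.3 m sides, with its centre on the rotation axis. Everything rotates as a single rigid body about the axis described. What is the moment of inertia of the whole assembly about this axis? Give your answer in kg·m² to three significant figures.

Thin rod: I_cm = (1/12)ML² = (1/12)(4.1)(0.19)² = 0.012334 kg·m²; centre at d = 0.82 m, so I = I_cm + Md² gives I = 0.012334 + (4.1)(0.82)² = 2.7692 kg·m².
Rectangular plate: I_cm = (1/12)Mb² = (1/12)(5.5)(0.26)² = 0.030983 kg·m²; axis through the centre, so I = 0.030983 kg·m².
Total I = 2.7692 + 0.030983 = 2.8002 kg·m².

2.80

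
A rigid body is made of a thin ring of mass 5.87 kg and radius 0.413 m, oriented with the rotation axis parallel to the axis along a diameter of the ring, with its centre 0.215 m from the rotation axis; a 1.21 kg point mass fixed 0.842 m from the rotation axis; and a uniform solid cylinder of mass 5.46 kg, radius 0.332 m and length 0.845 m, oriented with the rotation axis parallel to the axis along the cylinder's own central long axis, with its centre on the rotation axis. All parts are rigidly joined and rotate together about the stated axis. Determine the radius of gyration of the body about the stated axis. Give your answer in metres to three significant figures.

Thin ring: I_cm = (1/2)MR² = (1/2)(5.87)(0.413)² = 0.50062 kg m²; centre at d = 0.215 m, so the parallel axis theorem gives I = 0.50062 + (5.87)(0.215)² = 0.77196 kg m².
Point mass: I_cm = 0; centre at d = 0.842 m, so the parallel axis theorem gives I = 0 + (1.21)(0.842)² = 0.85785 kg m².
Solid cylinder: I_cm = (1/2)MR² = (1/2)(5.46)(0.332)² = 0.30091 kg m²; axis through the centre, so I = 0.30091 kg m².
Total I = 1.9307 kg m²; total mass M = 12.54 kg.
k = √(I/M) = √(1.9307/12.54) = 0.39238 m.

0.392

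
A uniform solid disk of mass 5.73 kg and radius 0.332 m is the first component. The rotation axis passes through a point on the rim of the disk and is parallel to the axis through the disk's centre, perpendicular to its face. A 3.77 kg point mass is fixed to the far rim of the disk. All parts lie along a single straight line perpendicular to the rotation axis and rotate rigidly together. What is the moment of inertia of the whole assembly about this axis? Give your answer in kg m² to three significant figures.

2.61

Solid disk: I_cm = (1/2)MR² = (1/2)(5.73)(0.332)² = 0.31579 kg m²; centre at d = 0.332 m, so I = I_cm + Md² gives I = 0.31579 + (5.73)(0.332)² = 0.94738 kg m².
Point mass: I_cm = 0; centre at d = 0.332 + 0.332 = 0.664 m, so I = I_cm + Md² gives I = 0 + (3.77)(0.664)² = 1.6622 kg m².
Total I = 0.94738 + 1.6622 = 2.6096 kg m².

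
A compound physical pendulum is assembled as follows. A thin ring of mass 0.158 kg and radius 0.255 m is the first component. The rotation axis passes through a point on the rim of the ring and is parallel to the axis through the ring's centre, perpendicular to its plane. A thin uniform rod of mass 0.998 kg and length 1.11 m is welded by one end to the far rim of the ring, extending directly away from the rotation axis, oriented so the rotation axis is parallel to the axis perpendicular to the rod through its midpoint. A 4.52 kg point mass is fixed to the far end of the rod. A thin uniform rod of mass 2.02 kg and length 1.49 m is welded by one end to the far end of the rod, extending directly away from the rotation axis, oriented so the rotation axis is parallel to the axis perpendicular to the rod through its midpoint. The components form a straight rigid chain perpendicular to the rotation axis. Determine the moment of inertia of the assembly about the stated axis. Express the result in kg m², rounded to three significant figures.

Thin ring: I_cm = MR² = (0.158)(0.255)² = 0.010274 kg m²; centre at d = 0.255 m, so the parallel axis theorem gives I = 0.010274 + (0.158)(0.255)² = 0.020548 kg m².
Thin rod: I_cm = (1/12)ML² = (1/12)(0.998)(1.11)² = 0.10247 kg m²; centre at d = 0.255 + 0.255 + 0.555 = 1.065 m, so the parallel axis theorem gives I = 0.10247 + (0.998)(1.065)² = 1.2344 kg m².
Point mass: I_cm = 0; centre at d = 0.255 + 0.255 + 0.555 + 0.555 = 1.62 m, so the parallel axis theorem gives I = 0 + (4.52)(1.62)² = 11.862 kg m².
Thin rod: I_cm = (1/12)ML² = (1/12)(2.02)(1.49)² = 0.37372 kg m²; centre at d = 0.255 + 0.255 + 0.555 + 0.555 + 0.745 = 2.365 m, so the parallel axis theorem gives I = 0.37372 + (2.02)(2.365)² = 11.672 kg m².
Total I = 0.020548 + 1.2344 + 11.862 + 11.672 = 24.789 kg m².

24.8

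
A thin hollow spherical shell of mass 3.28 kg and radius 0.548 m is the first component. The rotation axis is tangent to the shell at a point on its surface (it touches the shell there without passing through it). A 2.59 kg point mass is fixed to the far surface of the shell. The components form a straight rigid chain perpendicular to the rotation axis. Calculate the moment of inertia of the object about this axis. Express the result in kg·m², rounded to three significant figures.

4.75

Spherical shell: I_cm = (2/3)MR² = (2/3)(3.28)(0.548)² = 0.65666 kg·m²; centre at d = 0.548 m, so the parallel axis theorem gives I = 0.65666 + (3.28)(0.548)² = 1.6417 kg·m².
Point mass: I_cm = 0; centre at d = 0.548 + 0.548 = 1.096 m, so the parallel axis theorem gives I = 0 + (2.59)(1.096)² = 3.1111 kg·m².
Total I = 1.6417 + 3.1111 = 4.7528 kg·m².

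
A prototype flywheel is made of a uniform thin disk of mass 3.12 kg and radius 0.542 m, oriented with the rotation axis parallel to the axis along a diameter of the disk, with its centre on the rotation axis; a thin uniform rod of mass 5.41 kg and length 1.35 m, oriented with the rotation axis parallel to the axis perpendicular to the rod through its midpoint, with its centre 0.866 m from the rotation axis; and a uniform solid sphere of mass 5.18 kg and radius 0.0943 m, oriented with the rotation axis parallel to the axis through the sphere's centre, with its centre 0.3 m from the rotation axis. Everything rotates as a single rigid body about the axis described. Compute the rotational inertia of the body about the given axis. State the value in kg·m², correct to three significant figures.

5.59

Thin disk: I_cm = (1/4)MR² = (1/4)(3.12)(0.542)² = 0.22914 kg·m²; axis through the centre, so I = 0.22914 kg·m².
Thin rod: I_cm = (1/12)ML² = (1/12)(5.41)(1.35)² = 0.82164 kg·m²; centre at d = 0.866 m, so I = I_cm + Md² gives I = 0.82164 + (5.41)(0.866)² = 4.8789 kg·m².
Solid sphere: I_cm = (2/5)MR² = (2/5)(5.18)(0.0943)² = 0.018425 kg·m²; centre at d = 0.3 m, so I = I_cm + Md² gives I = 0.018425 + (5.18)(0.3)² = 0.48463 kg·m².
Total I = 0.22914 + 4.8789 + 0.48463 = 5.5927 kg·m².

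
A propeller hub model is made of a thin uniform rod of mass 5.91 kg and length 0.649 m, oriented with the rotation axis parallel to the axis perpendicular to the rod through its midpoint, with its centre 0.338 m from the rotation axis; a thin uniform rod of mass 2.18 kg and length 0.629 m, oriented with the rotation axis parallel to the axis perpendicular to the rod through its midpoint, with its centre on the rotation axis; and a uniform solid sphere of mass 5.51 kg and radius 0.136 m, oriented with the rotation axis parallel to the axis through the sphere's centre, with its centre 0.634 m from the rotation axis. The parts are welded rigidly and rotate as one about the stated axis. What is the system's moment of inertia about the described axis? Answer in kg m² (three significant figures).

3.21

Thin rod: I_cm = (1/12)ML² = (1/12)(5.91)(0.649)² = 0.20744 kg m²; centre at d = 0.338 m, so the parallel axis theorem gives I = 0.20744 + (5.91)(0.338)² = 0.88262 kg m².
Thin rod: I_cm = (1/12)ML² = (1/12)(2.18)(0.629)² = 0.071875 kg m²; axis through the centre, so I = 0.071875 kg m².
Solid sphere: I_cm = (2/5)MR² = (2/5)(5.51)(0.136)² = 0.040765 kg m²; centre at d = 0.634 m, so the parallel axis theorem gives I = 0.040765 + (5.51)(0.634)² = 2.2555 kg m².
Total I = 0.88262 + 0.071875 + 2.2555 = 3.21 kg m².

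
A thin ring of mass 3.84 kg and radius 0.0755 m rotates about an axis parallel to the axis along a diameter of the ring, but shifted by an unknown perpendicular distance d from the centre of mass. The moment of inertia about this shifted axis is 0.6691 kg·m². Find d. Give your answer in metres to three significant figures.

About the centre-of-mass axis, I_cm = (1/2)MR² = (1/2)(3.84)(0.0755)² = 0.010944 kg·m².
Parallel axis theorem: I = I_cm + Md², so Md² = 0.6691 − 0.010944 = 0.65816 kg·m².
d = √(0.65816 / 3.84) = 0.414 m.

0.414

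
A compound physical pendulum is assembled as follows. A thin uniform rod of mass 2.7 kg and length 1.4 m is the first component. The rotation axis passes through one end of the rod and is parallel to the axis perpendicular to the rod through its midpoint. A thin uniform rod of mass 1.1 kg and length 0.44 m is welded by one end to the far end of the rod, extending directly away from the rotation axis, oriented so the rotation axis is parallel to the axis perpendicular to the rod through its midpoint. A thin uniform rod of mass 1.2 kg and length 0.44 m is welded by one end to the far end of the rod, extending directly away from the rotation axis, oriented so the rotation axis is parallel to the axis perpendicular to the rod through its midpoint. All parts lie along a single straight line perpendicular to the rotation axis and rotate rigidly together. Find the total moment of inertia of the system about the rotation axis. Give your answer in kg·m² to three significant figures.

Thin rod: I_cm = (1/12)ML² = (1/12)(2.7)(1.4)² = 0.441 kg·m²; centre at d = 0.7 m, so I = I_cm + Md² gives I = 0.441 + (2.7)(0.7)² = 1.764 kg·m².
Thin rod: I_cm = (1/12)ML² = (1/12)(1.1)(0.44)² = 0.017747 kg·m²; centre at d = 0.7 + 0.7 + 0.22 = 1.62 m, so I = I_cm + Md² gives I = 0.017747 + (1.1)(1.62)² = 2.9046 kg·m².
Thin rod: I_cm = (1/12)ML² = (1/12)(1.2)(0.44)² = 0.01936 kg·m²; centre at d = 0.7 + 0.7 + 0.22 + 0.22 + 0.22 = 2.06 m, so I = I_cm + Md² gives I = 0.01936 + (1.2)(2.06)² = 5.1117 kg·m².
Total I = 1.764 + 2.9046 + 5.1117 = 9.7803 kg·m².

9.78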